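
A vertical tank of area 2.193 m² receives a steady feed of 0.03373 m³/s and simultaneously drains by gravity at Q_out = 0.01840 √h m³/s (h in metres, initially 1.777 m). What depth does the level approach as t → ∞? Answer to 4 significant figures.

Level balance: A dh/dt = 0.03373 − 0.01840 √h. Setting dh/dt = 0:
Q_in = 0.01840 √h_ss ⇒ √h_ss = 0.03373/0.01840 = 1.83315.
h_ss = 1.83315² = 3.36045 m. (Since h₀ = 1.777 m < h_ss, the level will rise toward this value.)

3.360 m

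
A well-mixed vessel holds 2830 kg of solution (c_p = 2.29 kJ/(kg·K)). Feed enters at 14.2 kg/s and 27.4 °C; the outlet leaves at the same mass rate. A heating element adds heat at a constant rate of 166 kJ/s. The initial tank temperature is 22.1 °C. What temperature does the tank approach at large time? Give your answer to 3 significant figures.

Heat balance on the well-mixed liquid: M c_p dT/dt = ṁ c_p (T_in − T) + 166.
At steady state dT/dt = 0 ⇒ T_ss = T_in + Q̇/(ṁ c_p) = 27.4 + 166/(14.2·2.29) = 32.505 °C.

32.5 °C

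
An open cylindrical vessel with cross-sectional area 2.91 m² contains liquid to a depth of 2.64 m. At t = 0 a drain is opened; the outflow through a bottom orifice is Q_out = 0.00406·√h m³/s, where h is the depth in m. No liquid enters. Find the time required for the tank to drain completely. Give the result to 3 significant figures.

2330 s

Mass balance (ρ constant): A dh/dt = −0.00406 √h.
∫ h^(−1/2) dh = −(0.00406/A) ∫ dt, giving 2√h = 2√h₀ − (0.00406/A) t.
Tank is empty when √h = 0: t_empty = 2A√h₀/0.00406.
t_empty = 2·2.91·√2.64/0.00406 = 5.8200·1.6248/0.00406 = 2329.2 s.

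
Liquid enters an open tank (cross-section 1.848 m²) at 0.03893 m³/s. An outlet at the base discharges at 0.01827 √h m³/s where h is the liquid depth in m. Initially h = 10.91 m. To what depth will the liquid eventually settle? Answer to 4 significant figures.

4.540 m

Unsteady balance on liquid volume: A dh/dt = Q_in − 0.01827 √h. At steady state dh/dt = 0:
Q_in = 0.01827 √h_ss ⇒ √h_ss = 0.03893/0.01827 = 2.13082.
h_ss = 2.13082² = 4.54037 m. (Since h₀ = 10.91 m > h_ss, the level will fall toward this value.)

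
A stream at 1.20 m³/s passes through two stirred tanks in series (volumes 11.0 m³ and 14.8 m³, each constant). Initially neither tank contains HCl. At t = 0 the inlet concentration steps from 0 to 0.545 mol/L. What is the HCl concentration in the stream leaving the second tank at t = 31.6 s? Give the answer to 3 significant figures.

0.431 mol/L

Time constants: τᵢ = Vᵢ/Q for each well-mixed tank.
τ₁ = 11.0/1.20 = 9.1667 s; τ₂ = 14.8/1.20 = 12.333 s.
Tank 1: C₁ = C_in(1 − e^(−t/τ₁)). Tank 2 (τ₁ ≠ τ₂): C₂ = C_in[1 − (τ₁ e^(−t/τ₁) − τ₂ e^(−t/τ₂))/(τ₁ − τ₂)].
At t = 31.6: e^(−t/τ₁) = 0.031832, e^(−t/τ₂) = 0.077138.
C₂ = 0.545·[1 − (9.1667·0.031832 − 12.333·0.077138)/(-3.1667)] = 0.545·0.79171 = 0.43148 mol/L.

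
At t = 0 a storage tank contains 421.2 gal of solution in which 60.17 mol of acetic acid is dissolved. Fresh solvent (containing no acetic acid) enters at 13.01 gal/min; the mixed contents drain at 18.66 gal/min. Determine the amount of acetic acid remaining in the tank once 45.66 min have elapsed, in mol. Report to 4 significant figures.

2.628 mol

Let m(t) be the amount of acetic acid. Volume: V(t) = V₀ + (Q_in − Q_out) t = 421.2 − 5.65000 t; V(45.66) = 163.221 gal.
Solute balance: dm/dt = 0 − Q_out C = −Q_out m/V(t).
Separate: dm/m = −Q_out dt/V(t) ⇒ ln(m/m₀) = −(Q_out/(Q_in−Q_out)) ln(V/V₀).
m = m₀ (V₀/V)^(Q_out/(Q_in−Q_out)) = 60.17 × (421.2/163.221)^(-3.30265) = 2.62807 mol.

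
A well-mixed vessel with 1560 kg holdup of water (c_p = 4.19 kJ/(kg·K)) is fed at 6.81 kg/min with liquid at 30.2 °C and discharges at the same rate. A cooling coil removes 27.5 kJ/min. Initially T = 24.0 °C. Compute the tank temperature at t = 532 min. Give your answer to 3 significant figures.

28.7 °C

M c_p dT/dt = ṁ c_p (T_in − T) − Q̇.
Rearrange: dT/dt = (T_ss − T)/τ with τ = M/ṁ = 229.07 min and T_ss = T_in − Q̇/(ṁ c_p) = 29.236 °C.
T approaches T_ss exponentially: T(t) = T_ss + (T₀ − T_ss) e^(−t/τ).
T(532) = 29.236 + (-5.2362)·e^(−532/229.07) = 29.236 + (-5.2362)·0.098040 = 28.723 °C.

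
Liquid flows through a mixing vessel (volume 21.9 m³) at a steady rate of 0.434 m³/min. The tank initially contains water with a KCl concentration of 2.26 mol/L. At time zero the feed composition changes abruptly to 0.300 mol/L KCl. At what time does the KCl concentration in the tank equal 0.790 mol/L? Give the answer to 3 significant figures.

70.0 min

Species balance: V dC/dt = Q(C_in − C) ⇒ τ = V/Q = 50.461 min.
C(t) = C_in + (C₀ − C_in) e^(−t/τ). Set C = 0.790 and solve for t:
e^(−t/τ) = (C − C_in)/(C₀ − C_in) = (0.790 − 0.300)/(2.26 − 0.300) = 0.25000
t = −τ ln(…) = 50.461 × 1.3863 = 69.954 min.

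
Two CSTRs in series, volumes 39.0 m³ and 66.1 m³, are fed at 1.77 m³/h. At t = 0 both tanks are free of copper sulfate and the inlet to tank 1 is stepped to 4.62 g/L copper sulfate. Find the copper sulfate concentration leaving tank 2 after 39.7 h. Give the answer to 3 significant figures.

Each tank obeys Vᵢ dCᵢ/dt = Q(Cᵢ₋₁ − Cᵢ), so τᵢ = Vᵢ/Q.
τ₁ = 39.0/1.77 = 22.034 h; τ₂ = 66.1/1.77 = 37.345 h.
Solving the cascade with C₁(0)=C₂(0)=0 gives C₂(t) = C_in[1 − (τ₁ e^(−t/τ₁) − τ₂ e^(−t/τ₂))/(τ₁ − τ₂)].
At t = 39.7: e^(−t/τ₁) = 0.16501, e^(−t/τ₂) = 0.34539.
C₂ = 4.62·[1 − (22.034·0.16501 − 37.345·0.34539)/(-15.311)] = 4.62·0.39501 = 1.8249 g/L.

1.82 g/L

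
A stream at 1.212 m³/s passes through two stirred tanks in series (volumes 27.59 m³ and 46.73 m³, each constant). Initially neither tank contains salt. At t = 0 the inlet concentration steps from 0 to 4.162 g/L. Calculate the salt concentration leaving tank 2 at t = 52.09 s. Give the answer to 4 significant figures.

2.139 g/L

Each tank obeys Vᵢ dCᵢ/dt = Q(Cᵢ₋₁ − Cᵢ), so τᵢ = Vᵢ/Q.
τ₁ = 27.59/1.212 = 22.7640 s; τ₂ = 46.73/1.212 = 38.5561 s.
Tank 1: C₁ = C_in(1 − e^(−t/τ₁)). Tank 2 (τ₁ ≠ τ₂): C₂ = C_in[1 − (τ₁ e^(−t/τ₁) − τ₂ e^(−t/τ₂))/(τ₁ − τ₂)].
At t = 52.09: e^(−t/τ₁) = 0.101443, e^(−t/τ₂) = 0.258976.
C₂ = 4.162·[1 − (22.7640·0.101443 − 38.5561·0.258976)/(-15.7921)] = 4.162·0.513941 = 2.13902 g/L.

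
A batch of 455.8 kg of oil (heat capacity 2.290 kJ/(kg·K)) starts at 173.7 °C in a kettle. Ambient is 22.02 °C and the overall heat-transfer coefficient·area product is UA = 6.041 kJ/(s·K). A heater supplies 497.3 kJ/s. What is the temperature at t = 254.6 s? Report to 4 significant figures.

120.2 °C

Lumped-capacitance energy balance: M c_p dT/dt = UA(T_amb − T) + Q̇.
dT/dt = (T_ss − T)/τ with T_ss = T_amb + Q̇/UA = 22.02 + 497.3/6.041 = 104.341 °C, τ = M c_p/UA = 455.8·2.290/6.041 = 172.783 s.
Integrating: T(t) = T_ss + (T₀ − T_ss) e^(−t/τ).
T(254.6) = 104.341 + (69.3592)·0.229116 = 120.232 °C.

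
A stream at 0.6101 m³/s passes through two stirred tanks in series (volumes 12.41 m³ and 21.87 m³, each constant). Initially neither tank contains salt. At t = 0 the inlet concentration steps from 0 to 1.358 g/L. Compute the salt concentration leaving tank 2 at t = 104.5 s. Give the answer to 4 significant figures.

Species balance on tank i: dCᵢ/dt = (Cᵢ₋₁ − Cᵢ)/τᵢ with τᵢ = Vᵢ/Q.
τ₁ = 12.41/0.6101 = 20.3409 s; τ₂ = 21.87/0.6101 = 35.8466 s.
Solving the cascade with C₁(0)=C₂(0)=0 gives C₂(t) = C_in[1 − (τ₁ e^(−t/τ₁) − τ₂ e^(−t/τ₂))/(τ₁ − τ₂)].
At t = 104.5: e^(−t/τ₁) = 0.00587279, e^(−t/τ₂) = 0.0541931.
C₂ = 1.358·[1 − (20.3409·0.00587279 − 35.8466·0.0541931)/(-15.5057)] = 1.358·0.882418 = 1.19832 g/L.

1.198 g/L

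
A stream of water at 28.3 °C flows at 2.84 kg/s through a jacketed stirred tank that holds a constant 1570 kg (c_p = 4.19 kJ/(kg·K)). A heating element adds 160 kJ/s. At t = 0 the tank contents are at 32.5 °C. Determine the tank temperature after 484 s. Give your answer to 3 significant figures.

37.9 °C

First-law balance (no shaft work): M c_p dT/dt = ṁ c_p (T_in − T) + 160.
τ = M/ṁ = 552.82 s; T_ss = T_in + Q̇/(ṁ c_p) = 28.3 + 160/(2.84·4.19) = 41.746 °C.
Solution: T(t) = T_ss + (T₀ − T_ss) e^(−t/τ).
T(484) = 41.746 + (-9.2458)·e^(−484/552.82) = 41.746 + (-9.2458)·0.41665 = 37.894 °C.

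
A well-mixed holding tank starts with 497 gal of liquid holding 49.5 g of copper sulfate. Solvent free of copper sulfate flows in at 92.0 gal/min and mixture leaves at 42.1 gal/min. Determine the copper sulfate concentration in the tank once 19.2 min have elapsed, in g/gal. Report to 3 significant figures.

0.0137 g/gal

Let m(t) be the amount of copper sulfate. Volume: V(t) = V₀ + (Q_in − Q_out) t = 497 + 49.900 t; V(19.2) = 1455.1 gal.
Solute balance: dm/dt = 0 − Q_out C = −Q_out m/V(t).
dm/m = −Q_out dt/(V₀ + 49.900 t); integrating gives ln(m/m₀) = −(Q_out/(Q_in−Q_out)) ln(V/V₀).
m = m₀ (V₀/V)^(Q_out/(Q_in−Q_out)) = 49.5 × (497/1455.1)^(0.84369) = 19.999 g.
C = m/V = 19.999/1455.1 = 0.013744 g/gal.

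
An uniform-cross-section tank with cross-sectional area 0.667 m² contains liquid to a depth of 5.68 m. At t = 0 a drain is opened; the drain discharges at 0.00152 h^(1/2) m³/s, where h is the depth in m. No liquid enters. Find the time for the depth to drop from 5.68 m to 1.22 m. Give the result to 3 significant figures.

Accumulation of liquid (constant cross-section A): A dh/dt = −0.00152 √h.
∫ h^(−1/2) dh = −(0.00152/A) ∫ dt, giving 2√h = 2√h₀ − (0.00152/A) t.
t = 2A(√h₀ − √h)/0.00152 = 2·0.667·(√5.68 − √1.22)/0.00152
  = 1.3340 × (2.3833 − 1.1045) / 0.00152 = 1122.3 s.

1120 s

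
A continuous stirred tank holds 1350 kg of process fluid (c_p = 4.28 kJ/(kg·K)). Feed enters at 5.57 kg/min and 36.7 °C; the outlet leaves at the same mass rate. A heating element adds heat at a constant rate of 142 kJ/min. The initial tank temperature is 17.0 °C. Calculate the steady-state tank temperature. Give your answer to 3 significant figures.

42.7 °C

First-law balance (no shaft work): M c_p dT/dt = ṁ c_p (T_in − T) + 142.
At steady state dT/dt = 0 ⇒ T_ss = T_in + Q̇/(ṁ c_p) = 36.7 + 142/(5.57·4.28) = 42.656 °C.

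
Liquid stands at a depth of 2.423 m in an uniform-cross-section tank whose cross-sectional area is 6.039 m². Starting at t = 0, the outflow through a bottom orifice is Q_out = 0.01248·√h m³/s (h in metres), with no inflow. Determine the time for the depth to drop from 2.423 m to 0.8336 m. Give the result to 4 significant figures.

622.9 s

With no inflow, A dh/dt = −0.01248 √h.
∫ h^(−1/2) dh = −(0.01248/A) ∫ dt, giving 2√h = 2√h₀ − (0.01248/A) t.
t = 2A(√h₀ − √h)/0.01248 = 2·6.039·(√2.423 − √0.8336)/0.01248
  = 12.0780 × (1.55660 − 0.913017) / 0.01248 = 622.851 s.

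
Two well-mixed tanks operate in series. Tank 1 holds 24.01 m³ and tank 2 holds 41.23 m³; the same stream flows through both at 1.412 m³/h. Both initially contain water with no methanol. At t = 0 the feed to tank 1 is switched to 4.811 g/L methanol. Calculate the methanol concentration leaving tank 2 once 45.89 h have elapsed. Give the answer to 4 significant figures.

Each tank obeys Vᵢ dCᵢ/dt = Q(Cᵢ₋₁ − Cᵢ), so τᵢ = Vᵢ/Q.
τ₁ = 24.01/1.412 = 17.0042 h; τ₂ = 41.23/1.412 = 29.1997 h.
Solving the cascade with C₁(0)=C₂(0)=0 gives C₂(t) = C_in[1 − (τ₁ e^(−t/τ₁) − τ₂ e^(−t/τ₂))/(τ₁ − τ₂)].
At t = 45.89: e^(−t/τ₁) = 0.0672904, e^(−t/τ₂) = 0.207715.
C₂ = 4.811·[1 − (17.0042·0.0672904 − 29.1997·0.207715)/(-12.1955)] = 4.811·0.596491 = 2.86972 g/L.

2.870 g/L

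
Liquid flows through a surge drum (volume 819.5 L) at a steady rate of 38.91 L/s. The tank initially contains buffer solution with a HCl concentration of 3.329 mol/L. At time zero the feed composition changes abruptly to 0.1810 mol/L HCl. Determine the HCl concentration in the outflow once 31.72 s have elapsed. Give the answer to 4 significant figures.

Unsteady species balance (constant V, well mixed): V dC/dt = Q(C_in − C).
Rewrite as dC/dt + C/τ = C_in/τ, τ = V/Q = 21.0614 s.
Solution: C(t) = C_in + (C₀ − C_in) e^(−t/τ).
C(31.72) = 0.1810 + (3.329 − 0.1810)·e^(−31.72/21.0614) = 0.1810 + (3.14800)·0.221780 = 0.879162 mol/L.

0.8792 mol/L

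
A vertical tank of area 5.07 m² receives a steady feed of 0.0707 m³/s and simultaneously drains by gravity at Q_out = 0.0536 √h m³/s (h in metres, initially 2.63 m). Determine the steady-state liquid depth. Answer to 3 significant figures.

1.74 m

Level balance: A dh/dt = 0.0707 − 0.0536 √h. Setting dh/dt = 0:
Q_in = 0.0536 √h_ss ⇒ √h_ss = 0.0707/0.0536 = 1.3190.
h_ss = 1.3190² = 1.7398 m. (Since h₀ = 2.63 m > h_ss, the level will fall toward this value.)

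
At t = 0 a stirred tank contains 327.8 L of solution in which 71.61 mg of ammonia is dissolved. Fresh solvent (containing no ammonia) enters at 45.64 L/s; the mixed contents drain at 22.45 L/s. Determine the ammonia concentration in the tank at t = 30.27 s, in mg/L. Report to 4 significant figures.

0.02296 mg/L

Total volume: dV/dt = Q_in − Q_out = 23.1900 L/s, so V(t) = 327.8 + 23.1900 t and V(30.27) = 1029.76 L.
Species balance (pure solvent in): dm/dt = −Q_out · m/V(t).
Separate: dm/m = −Q_out dt/V(t) ⇒ ln(m/m₀) = −(Q_out/(Q_in−Q_out)) ln(V/V₀).
m = m₀ (V₀/V)^(Q_out/(Q_in−Q_out)) = 71.61 × (327.8/1029.76)^(0.968090) = 23.6434 mg.
C = m/V = 23.6434/1029.76 = 0.0229601 mg/L.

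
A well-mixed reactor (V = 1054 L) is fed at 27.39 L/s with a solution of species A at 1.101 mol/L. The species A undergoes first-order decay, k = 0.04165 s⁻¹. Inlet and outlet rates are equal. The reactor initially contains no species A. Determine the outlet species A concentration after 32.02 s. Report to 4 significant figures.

Species balance: V dC/dt = Q C_in − Q C − k V C.
This is linear with rate a = Q/V + k = 0.0676367 s⁻¹.
C_ss = Q C_in/(Q + kV) = 0.423015 mol/L; C(t) = C_ss + (C₀ − C_ss) e^(−a t).
C(32.02) = 0.423015 + (-0.423015)·e^(−0.0676367·32.02) = 0.423015 + (-0.423015)·0.114666 = 0.374510 mol/L.

0.3745 mol/L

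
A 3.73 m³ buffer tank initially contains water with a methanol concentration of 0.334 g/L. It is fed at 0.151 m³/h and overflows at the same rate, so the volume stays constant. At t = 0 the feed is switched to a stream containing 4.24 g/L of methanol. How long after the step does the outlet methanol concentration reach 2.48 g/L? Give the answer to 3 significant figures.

Species balance: V dC/dt = Q(C_in − C) ⇒ τ = V/Q = 24.702 h.
C(t) = C_in + (C₀ − C_in) e^(−t/τ). Set C = 2.48 and solve for t:
e^(−t/τ) = (C − C_in)/(C₀ − C_in) = (2.48 − 4.24)/(0.334 − 4.24) = 0.45059
t = −τ ln(…) = 24.702 × 0.79720 = 19.692 h.

19.7 h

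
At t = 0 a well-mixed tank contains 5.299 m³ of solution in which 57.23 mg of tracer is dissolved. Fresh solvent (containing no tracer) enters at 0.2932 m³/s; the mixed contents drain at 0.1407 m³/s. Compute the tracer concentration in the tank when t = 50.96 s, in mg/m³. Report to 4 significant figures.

Let m(t) be the amount of tracer. Volume: V(t) = V₀ + (Q_in − Q_out) t = 5.299 + 0.152500 t; V(50.96) = 13.0704 m³.
No tracer enters, so dm/dt = −Q_out · (m/V).
dm/m = −Q_out dt/(V₀ + 0.152500 t); integrating gives ln(m/m₀) = −(Q_out/(Q_in−Q_out)) ln(V/V₀).
m = m₀ (V₀/V)^(Q_out/(Q_in−Q_out)) = 57.23 × (5.299/13.0704)^(0.922623) = 24.8810 mg.
C = m/V = 24.8810/13.0704 = 1.90361 mg/m³.

1.904 mg/m³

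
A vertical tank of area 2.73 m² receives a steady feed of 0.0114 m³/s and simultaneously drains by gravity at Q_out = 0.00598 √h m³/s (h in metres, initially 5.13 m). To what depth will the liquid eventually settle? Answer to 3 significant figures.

3.63 m

A dh/dt = Q_in − 0.00598 √h. Steady state requires inflow = outflow:
Q_in = 0.00598 √h_ss ⇒ √h_ss = 0.0114/0.00598 = 1.9064.
h_ss = 1.9064² = 3.6342 m. (Since h₀ = 5.13 m > h_ss, the level will fall toward this value.)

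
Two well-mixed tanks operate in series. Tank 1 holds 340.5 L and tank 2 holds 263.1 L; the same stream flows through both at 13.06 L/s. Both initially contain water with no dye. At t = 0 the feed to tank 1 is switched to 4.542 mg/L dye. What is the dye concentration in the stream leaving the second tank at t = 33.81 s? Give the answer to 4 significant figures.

Time constants: τᵢ = Vᵢ/Q for each well-mixed tank.
τ₁ = 340.5/13.06 = 26.0720 s; τ₂ = 263.1/13.06 = 20.1455 s.
Solving the cascade with C₁(0)=C₂(0)=0 gives C₂(t) = C_in[1 − (τ₁ e^(−t/τ₁) − τ₂ e^(−t/τ₂))/(τ₁ − τ₂)].
At t = 33.81: e^(−t/τ₁) = 0.273407, e^(−t/τ₂) = 0.186693.
C₂ = 4.542·[1 − (26.0720·0.273407 − 20.1455·0.186693)/(5.92649)] = 4.542·0.431832 = 1.96138 mg/L.

1.961 mg/L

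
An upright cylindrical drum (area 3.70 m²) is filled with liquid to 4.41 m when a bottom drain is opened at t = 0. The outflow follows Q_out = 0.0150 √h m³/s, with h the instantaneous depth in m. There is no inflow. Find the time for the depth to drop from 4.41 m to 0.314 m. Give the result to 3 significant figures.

760 s

A dh/dt = −Q_out = −0.0150 √h.
∫ h^(−1/2) dh = −(0.0150/A) ∫ dt, giving 2√h = 2√h₀ − (0.0150/A) t.
t = 2A(√h₀ − √h)/0.0150 = 2·3.70·(√4.41 − √0.314)/0.0150
  = 7.4000 × (2.1000 − 0.56036) / 0.0150 = 759.56 s.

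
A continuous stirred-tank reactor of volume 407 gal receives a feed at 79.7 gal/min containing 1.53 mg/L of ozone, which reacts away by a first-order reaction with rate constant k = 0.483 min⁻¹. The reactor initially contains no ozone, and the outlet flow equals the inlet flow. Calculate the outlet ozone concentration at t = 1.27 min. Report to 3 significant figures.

0.255 mg/L

Accumulation = in − out − consumed: V dC/dt = Q C_in − Q C − k V C.
dC/dt = (Q/V) C_in − (Q/V + k) C; effective rate a = Q/V + k = 0.19582 + 0.483 = 0.67882 min⁻¹.
C_ss = Q C_in/(Q + kV) = 0.44137 mg/L; C(t) = C_ss + (C₀ − C_ss) e^(−a t).
C(1.27) = 0.44137 + (-0.44137)·e^(−0.67882·1.27) = 0.44137 + (-0.44137)·0.42227 = 0.25499 mg/L.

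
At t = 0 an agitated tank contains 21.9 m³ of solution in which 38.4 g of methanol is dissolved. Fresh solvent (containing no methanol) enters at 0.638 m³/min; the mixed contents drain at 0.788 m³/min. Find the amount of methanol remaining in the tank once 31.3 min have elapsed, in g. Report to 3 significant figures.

10.8 g

Total volume: dV/dt = Q_in − Q_out = -0.15000 m³/min, so V(t) = 21.9 − 0.15000 t and V(31.3) = 17.205 m³.
Species balance (pure solvent in): dm/dt = −Q_out · m/V(t).
Separate: dm/m = −Q_out dt/V(t) ⇒ ln(m/m₀) = −(Q_out/(Q_in−Q_out)) ln(V/V₀).
m = m₀ (V₀/V)^(Q_out/(Q_in−Q_out)) = 38.4 × (21.9/17.205)^(-5.2533) = 10.810 g.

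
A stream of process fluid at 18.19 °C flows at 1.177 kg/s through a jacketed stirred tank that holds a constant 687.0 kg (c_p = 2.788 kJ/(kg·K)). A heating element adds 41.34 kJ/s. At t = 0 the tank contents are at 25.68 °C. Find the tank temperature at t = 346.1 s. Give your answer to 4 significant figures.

Energy balance: M c_p dT/dt = ṁ c_p (T_in − T) + 41.34.
τ = M/ṁ = 583.687 s; T_ss = T_in + Q̇/(ṁ c_p) = 18.19 + 41.34/(1.177·2.788) = 30.7880 °C.
This is linear first-order; T(t) = T_ss + (T₀ − T_ss) e^(−t/τ).
T(346.1) = 30.7880 + (-5.10799)·e^(−346.1/583.687) = 30.7880 + (-5.10799)·0.552692 = 27.9648 °C.

27.96 °C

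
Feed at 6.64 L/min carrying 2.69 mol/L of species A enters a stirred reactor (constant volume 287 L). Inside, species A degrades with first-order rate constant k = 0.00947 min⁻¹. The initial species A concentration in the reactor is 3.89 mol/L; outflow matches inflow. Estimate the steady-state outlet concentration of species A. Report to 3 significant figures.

1.91 mol/L

Species balance: V dC/dt = Q C_in − Q C − k V C.
At steady state: 0 = Q C_in − (Q + kV) C_ss, so C_ss = Q C_in/(Q + kV).
C_ss = 6.64·2.69/(6.64 + 0.00947·287) = 17.862/9.3579 = 1.9087 mol/L.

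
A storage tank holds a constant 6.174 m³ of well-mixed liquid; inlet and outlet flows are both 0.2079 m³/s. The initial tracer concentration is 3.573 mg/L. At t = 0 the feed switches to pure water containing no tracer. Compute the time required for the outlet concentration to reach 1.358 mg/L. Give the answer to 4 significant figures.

Species balance: V dC/dt = Q(C_in − C) ⇒ τ = V/Q = 29.6970 s.
C(t) = C_in + (C₀ − C_in) e^(−t/τ). Set C = 1.358 and solve for t:
e^(−t/τ) = (C − C_in)/(C₀ − C_in) = (1.358 − 0)/(3.573 − 0) = 0.380073
t = −τ ln(…) = 29.6970 × 0.967393 = 28.7286 s.

28.73 s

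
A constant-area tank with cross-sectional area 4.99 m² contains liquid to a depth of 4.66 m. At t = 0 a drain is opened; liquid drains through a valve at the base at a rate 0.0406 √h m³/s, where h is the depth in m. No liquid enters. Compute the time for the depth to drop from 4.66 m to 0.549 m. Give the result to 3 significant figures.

349 s

Mass balance (ρ constant): A dh/dt = −0.0406 √h.
This is separable: 2 d(√h)/dt = −0.0406/A, so √h = √h₀ − (0.0406/(2A)) t.
t = 2A(√h₀ − √h)/0.0406 = 2·4.99·(√4.66 − √0.549)/0.0406
  = 9.9800 × (2.1587 − 0.74095) / 0.0406 = 348.50 s.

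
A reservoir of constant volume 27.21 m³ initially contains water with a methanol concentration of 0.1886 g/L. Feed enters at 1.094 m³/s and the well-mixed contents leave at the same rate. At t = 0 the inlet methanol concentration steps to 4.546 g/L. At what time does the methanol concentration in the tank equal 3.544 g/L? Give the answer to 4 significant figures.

Species balance on the tank: V dC/dt = Q(C_in − C), so τ = V/Q = 24.8720 s.
C(t) = C_in + (C₀ − C_in) e^(−t/τ). Set C = 3.544 and solve for t:
e^(−t/τ) = (C − C_in)/(C₀ − C_in) = (3.544 − 4.546)/(0.1886 − 4.546) = 0.229954
t = −τ ln(…) = 24.8720 × 1.46988 = 36.5588 s.

36.56 s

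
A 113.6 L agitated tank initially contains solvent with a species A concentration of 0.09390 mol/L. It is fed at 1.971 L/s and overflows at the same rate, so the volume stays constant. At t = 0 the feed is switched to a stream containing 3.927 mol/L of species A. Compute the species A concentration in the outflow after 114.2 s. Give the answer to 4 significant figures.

Mass balance on the solute (V constant): V dC/dt = Q(C_in − C).
So dC/dt = (C_in − C)/τ with τ = V/Q = 113.6/1.971 = 57.6357 s.
This is linear first-order; C(t) = C_in + (C₀ − C_in) e^(−t/τ).
C(114.2) = 3.927 + (0.09390 − 3.927)·e^(−114.2/57.6357) = 3.927 + (-3.83310)·0.137875 = 3.39851 mol/L.

3.399 mol/L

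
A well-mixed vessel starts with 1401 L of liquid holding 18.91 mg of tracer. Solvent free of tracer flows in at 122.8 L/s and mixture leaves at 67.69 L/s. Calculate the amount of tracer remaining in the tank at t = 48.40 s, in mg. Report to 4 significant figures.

5.105 mg

Let m(t) be the amount of tracer. Volume: V(t) = V₀ + (Q_in − Q_out) t = 1401 + 55.1100 t; V(48.40) = 4068.32 L.
Species balance (pure solvent in): dm/dt = −Q_out · m/V(t).
Separate: dm/m = −Q_out dt/V(t) ⇒ ln(m/m₀) = −(Q_out/(Q_in−Q_out)) ln(V/V₀).
m = m₀ (V₀/V)^(Q_out/(Q_in−Q_out)) = 18.91 × (1401/4068.32)^(1.22827) = 5.10540 mg.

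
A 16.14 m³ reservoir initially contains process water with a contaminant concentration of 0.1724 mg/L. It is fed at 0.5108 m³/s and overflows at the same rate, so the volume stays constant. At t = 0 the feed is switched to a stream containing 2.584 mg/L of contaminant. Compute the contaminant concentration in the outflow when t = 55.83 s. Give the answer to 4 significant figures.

2.172 mg/L

Transient balance on the dissolved component: V dC/dt = Q(C_in − C).
Rewrite as dC/dt + C/τ = C_in/τ, τ = V/Q = 31.5975 s.
This is linear first-order; C(t) = C_in + (C₀ − C_in) e^(−t/τ).
C(55.83) = 2.584 + (0.1724 − 2.584)·e^(−55.83/31.5975) = 2.584 + (-2.41160)·0.170860 = 2.17195 mg/L.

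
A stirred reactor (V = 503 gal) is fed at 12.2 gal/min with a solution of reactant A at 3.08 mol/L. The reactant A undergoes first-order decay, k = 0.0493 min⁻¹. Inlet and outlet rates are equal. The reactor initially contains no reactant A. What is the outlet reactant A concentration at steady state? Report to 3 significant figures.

1.02 mol/L

Accumulation = in − out − consumed: V dC/dt = Q C_in − Q C − k V C.
Steady state (dC/dt = 0): C_ss = Q C_in/(Q + kV) = C_in/(1 + kV/Q).
C_ss = 12.2·3.08/(12.2 + 0.0493·503) = 37.576/36.998 = 1.0156 mol/L.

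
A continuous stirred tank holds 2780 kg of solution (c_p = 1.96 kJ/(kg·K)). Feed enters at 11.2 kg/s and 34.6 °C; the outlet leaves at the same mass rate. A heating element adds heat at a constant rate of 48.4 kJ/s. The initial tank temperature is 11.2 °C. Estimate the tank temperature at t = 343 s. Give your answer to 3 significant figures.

30.4 °C

M c_p dT/dt = ṁ c_p (T_in − T) + Q̇.
τ = M/ṁ = 248.21 s; T_ss = T_in + Q̇/(ṁ c_p) = 34.6 + 48.4/(11.2·1.96) = 36.805 °C.
T approaches T_ss exponentially: T(t) = T_ss + (T₀ − T_ss) e^(−t/τ).
T(343) = 36.805 + (-25.605)·e^(−343/248.21) = 36.805 + (-25.605)·0.25111 = 30.375 °C.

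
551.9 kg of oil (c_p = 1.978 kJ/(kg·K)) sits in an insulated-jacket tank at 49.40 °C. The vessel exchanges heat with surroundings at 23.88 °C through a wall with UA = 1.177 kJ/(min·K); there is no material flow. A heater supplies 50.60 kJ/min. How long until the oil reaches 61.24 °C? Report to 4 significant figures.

M c_p dT/dt = −UA(T − T_amb) + Q̇.
τ = M c_p/UA = 927.492 min; T_ss = T_amb + Q̇/UA = 23.88 + 50.60/1.177 = 66.8707 °C.
T(t) = T_ss + (T₀ − T_ss)e^(−t/τ); set T = 61.24:
t = −τ ln[(T − T_ss)/(T₀ − T_ss)] = −927.492 · ln(0.322292) = 1050.20 min.

1050 min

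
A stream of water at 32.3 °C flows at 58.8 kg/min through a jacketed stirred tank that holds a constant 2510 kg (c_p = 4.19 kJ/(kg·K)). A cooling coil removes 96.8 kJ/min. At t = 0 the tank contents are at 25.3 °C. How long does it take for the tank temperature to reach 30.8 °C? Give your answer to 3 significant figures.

76.3 min

M c_p dT/dt = ṁ c_p (T_in − T) − Q̇.
τ = M/ṁ = 42.687 min; T_ss = T_in − Q̇/(ṁ c_p) = 31.907 °C.
T(t) = T_ss + (T₀ − T_ss) e^(−t/τ). Set T = 30.8:
e^(−t/τ) = (30.8 − 31.907)/(25.3 − 31.907) = 0.16756
t = −42.687 · ln(0.16756) = 76.256 min.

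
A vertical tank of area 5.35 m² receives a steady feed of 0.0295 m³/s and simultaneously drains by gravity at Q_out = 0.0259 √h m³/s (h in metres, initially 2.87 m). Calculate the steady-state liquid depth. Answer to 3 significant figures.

1.30 m

A dh/dt = Q_in − 0.0259 √h. Steady state requires inflow = outflow:
Q_in = 0.0259 √h_ss ⇒ √h_ss = 0.0295/0.0259 = 1.1390.
h_ss = 1.1390² = 1.2973 m. (Since h₀ = 2.87 m > h_ss, the level will fall toward this value.)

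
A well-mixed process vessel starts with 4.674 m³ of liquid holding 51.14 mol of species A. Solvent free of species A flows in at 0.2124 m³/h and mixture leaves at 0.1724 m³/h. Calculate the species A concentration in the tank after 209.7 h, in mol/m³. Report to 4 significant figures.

Let m(t) be the amount of species A. Volume: V(t) = V₀ + (Q_in − Q_out) t = 4.674 + 0.0400000 t; V(209.7) = 13.0620 m³.
No species A enters, so dm/dt = −Q_out · (m/V).
dm/m = −Q_out dt/(V₀ + 0.0400000 t); integrating gives ln(m/m₀) = −(Q_out/(Q_in−Q_out)) ln(V/V₀).
m = m₀ (V₀/V)^(Q_out/(Q_in−Q_out)) = 51.14 × (4.674/13.0620)^(4.31000) = 0.609702 mol.
C = m/V = 0.609702/13.0620 = 0.0466775 mol/m³.

0.04668 mol/m³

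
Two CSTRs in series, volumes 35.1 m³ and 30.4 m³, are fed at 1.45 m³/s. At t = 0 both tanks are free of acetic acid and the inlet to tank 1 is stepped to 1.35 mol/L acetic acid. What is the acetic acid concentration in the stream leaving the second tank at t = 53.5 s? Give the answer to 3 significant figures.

0.925 mol/L

Each tank obeys Vᵢ dCᵢ/dt = Q(Cᵢ₋₁ − Cᵢ), so τᵢ = Vᵢ/Q.
τ₁ = 35.1/1.45 = 24.207 s; τ₂ = 30.4/1.45 = 20.966 s.
Tank 1: C₁ = C_in(1 − e^(−t/τ₁)). Tank 2 (τ₁ ≠ τ₂): C₂ = C_in[1 − (τ₁ e^(−t/τ₁) − τ₂ e^(−t/τ₂))/(τ₁ − τ₂)].
At t = 53.5: e^(−t/τ₁) = 0.10969, e^(−t/τ₂) = 0.077941.
C₂ = 1.35·[1 − (24.207·0.10969 − 20.966·0.077941)/(3.2414)] = 1.35·0.68497 = 0.92470 mol/L.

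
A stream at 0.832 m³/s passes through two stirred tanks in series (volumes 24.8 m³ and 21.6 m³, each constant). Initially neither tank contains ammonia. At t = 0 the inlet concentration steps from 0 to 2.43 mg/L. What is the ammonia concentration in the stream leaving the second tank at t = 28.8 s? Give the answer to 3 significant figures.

Each tank obeys Vᵢ dCᵢ/dt = Q(Cᵢ₋₁ − Cᵢ), so τᵢ = Vᵢ/Q.
τ₁ = 24.8/0.832 = 29.808 s; τ₂ = 21.6/0.832 = 25.962 s.
Solving the cascade with C₁(0)=C₂(0)=0 gives C₂(t) = C_in[1 − (τ₁ e^(−t/τ₁) − τ₂ e^(−t/τ₂))/(τ₁ − τ₂)].
At t = 28.8: e^(−t/τ₁) = 0.38053, e^(−t/τ₂) = 0.32978.
C₂ = 2.43·[1 − (29.808·0.38053 − 25.962·0.32978)/(3.8462)] = 2.43·0.27691 = 0.67289 mg/L.

0.673 mg/L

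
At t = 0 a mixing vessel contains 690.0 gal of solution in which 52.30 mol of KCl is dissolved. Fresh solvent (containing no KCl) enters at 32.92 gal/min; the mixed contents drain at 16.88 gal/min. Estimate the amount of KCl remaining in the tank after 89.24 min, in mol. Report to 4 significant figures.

16.04 mol

Total volume: dV/dt = Q_in − Q_out = 16.0400 gal/min, so V(t) = 690.0 + 16.0400 t and V(89.24) = 2121.41 gal.
No KCl enters, so dm/dt = −Q_out · (m/V).
Separate: dm/m = −Q_out dt/V(t) ⇒ ln(m/m₀) = −(Q_out/(Q_in−Q_out)) ln(V/V₀).
m = m₀ (V₀/V)^(Q_out/(Q_in−Q_out)) = 52.30 × (690.0/2121.41)^(1.05237) = 16.0392 mol.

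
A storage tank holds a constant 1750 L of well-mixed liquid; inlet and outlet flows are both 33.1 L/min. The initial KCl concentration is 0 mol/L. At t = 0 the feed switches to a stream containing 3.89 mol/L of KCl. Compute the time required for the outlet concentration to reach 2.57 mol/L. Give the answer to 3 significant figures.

57.1 min

Species balance: V dC/dt = Q(C_in − C) ⇒ τ = V/Q = 52.870 min.
C(t) = C_in + (C₀ − C_in) e^(−t/τ). Set C = 2.57 and solve for t:
e^(−t/τ) = (C − C_in)/(C₀ − C_in) = (2.57 − 3.89)/(0 − 3.89) = 0.33933
t = −τ ln(…) = 52.870 × 1.0808 = 57.141 min.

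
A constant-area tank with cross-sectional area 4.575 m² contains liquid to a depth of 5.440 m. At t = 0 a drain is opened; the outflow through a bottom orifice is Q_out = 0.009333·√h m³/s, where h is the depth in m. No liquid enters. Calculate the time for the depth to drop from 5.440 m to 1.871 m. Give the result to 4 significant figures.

945.6 s

Accumulation of liquid (constant cross-section A): A dh/dt = −0.009333 √h.
Separate and integrate: 2(√h − √h₀) = −(0.009333/A) t.
t = 2A(√h₀ − √h)/0.009333 = 2·4.575·(√5.440 − √1.871)/0.009333
  = 9.15000 × (2.33238 − 1.36785) / 0.009333 = 945.623 s.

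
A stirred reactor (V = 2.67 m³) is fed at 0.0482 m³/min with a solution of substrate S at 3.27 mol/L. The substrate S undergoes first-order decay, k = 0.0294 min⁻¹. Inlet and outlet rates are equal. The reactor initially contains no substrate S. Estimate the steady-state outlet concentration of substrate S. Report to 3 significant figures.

1.24 mol/L

Accumulation = in − out − consumed: V dC/dt = Q C_in − Q C − k V C.
At steady state: 0 = Q C_in − (Q + kV) C_ss, so C_ss = Q C_in/(Q + kV).
C_ss = 0.0482·3.27/(0.0482 + 0.0294·2.67) = 0.15761/0.12670 = 1.2440 mol/L.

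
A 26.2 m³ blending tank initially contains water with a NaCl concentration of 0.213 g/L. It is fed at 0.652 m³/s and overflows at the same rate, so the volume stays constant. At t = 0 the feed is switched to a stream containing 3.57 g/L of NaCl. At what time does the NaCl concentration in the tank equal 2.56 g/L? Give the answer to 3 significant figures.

48.3 s

Unsteady species balance (constant V, well mixed): V dC/dt = Q(C_in − C), so τ = V/Q = 40.184 s.
C(t) = C_in + (C₀ − C_in) e^(−t/τ). Set C = 2.56 and solve for t:
e^(−t/τ) = (C − C_in)/(C₀ − C_in) = (2.56 − 3.57)/(0.213 − 3.57) = 0.30086
t = −τ ln(…) = 40.184 × 1.2011 = 48.265 s.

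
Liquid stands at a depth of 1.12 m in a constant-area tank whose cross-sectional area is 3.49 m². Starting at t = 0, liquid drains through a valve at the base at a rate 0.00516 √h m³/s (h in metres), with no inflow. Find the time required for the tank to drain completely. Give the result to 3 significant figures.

1430 s

A dh/dt = −Q_out = −0.00516 √h.
∫ h^(−1/2) dh = −(0.00516/A) ∫ dt, giving 2√h = 2√h₀ − (0.00516/A) t.
Set h = 0: 2√h₀ = (0.00516/A) t_empty ⇒ t_empty = 2A√h₀/0.00516.
t_empty = 2·3.49·√1.12/0.00516 = 6.9800·1.0583/0.00516 = 1431.6 s.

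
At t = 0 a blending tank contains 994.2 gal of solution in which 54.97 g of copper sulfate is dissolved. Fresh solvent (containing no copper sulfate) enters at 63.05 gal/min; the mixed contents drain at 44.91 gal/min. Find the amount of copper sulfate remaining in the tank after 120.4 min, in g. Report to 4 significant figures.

Let m(t) be the amount of copper sulfate. Volume: V(t) = V₀ + (Q_in − Q_out) t = 994.2 + 18.1400 t; V(120.4) = 3178.26 gal.
Species balance (pure solvent in): dm/dt = −Q_out · m/V(t).
Separate: dm/m = −Q_out dt/V(t) ⇒ ln(m/m₀) = −(Q_out/(Q_in−Q_out)) ln(V/V₀).
m = m₀ (V₀/V)^(Q_out/(Q_in−Q_out)) = 54.97 × (994.2/3178.26)^(2.47574) = 3.09443 g.

3.094 g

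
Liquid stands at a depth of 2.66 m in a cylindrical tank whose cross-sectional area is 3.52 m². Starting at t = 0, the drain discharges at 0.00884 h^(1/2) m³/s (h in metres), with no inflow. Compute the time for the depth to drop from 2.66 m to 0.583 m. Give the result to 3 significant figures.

A dh/dt = −Q_out = −0.00884 √h.
This is separable: 2 d(√h)/dt = −0.00884/A, so √h = √h₀ − (0.00884/(2A)) t.
t = 2A(√h₀ − √h)/0.00884 = 2·3.52·(√2.66 − √0.583)/0.00884
  = 7.0400 × (1.6310 − 0.76354) / 0.00884 = 690.79 s.

691 s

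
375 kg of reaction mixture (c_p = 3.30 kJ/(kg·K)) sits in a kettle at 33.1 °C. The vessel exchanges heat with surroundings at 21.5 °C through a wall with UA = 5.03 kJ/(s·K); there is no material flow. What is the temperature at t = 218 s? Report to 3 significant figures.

26.3 °C

M c_p dT/dt = −UA(T − T_amb).
dT/dt = (T_ss − T)/τ with T_ss = T_amb = 21.500 °C, τ = M c_p/UA = 375·3.30/5.03 = 246.02 s.
This is linear first-order; T(t) = T_ss + (T₀ − T_ss) e^(−t/τ).
T(218) = 21.500 + (11.600)·0.41226 = 26.282 °C.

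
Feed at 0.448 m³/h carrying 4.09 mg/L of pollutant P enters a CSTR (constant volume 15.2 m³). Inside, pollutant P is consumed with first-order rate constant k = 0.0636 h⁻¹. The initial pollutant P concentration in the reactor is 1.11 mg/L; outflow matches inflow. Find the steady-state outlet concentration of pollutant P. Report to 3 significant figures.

1.30 mg/L

Species balance: V dC/dt = Q C_in − Q C − k V C.
Steady state (dC/dt = 0): C_ss = Q C_in/(Q + kV) = C_in/(1 + kV/Q).
C_ss = 0.448·4.09/(0.448 + 0.0636·15.2) = 1.8323/1.4147 = 1.2952 mg/L.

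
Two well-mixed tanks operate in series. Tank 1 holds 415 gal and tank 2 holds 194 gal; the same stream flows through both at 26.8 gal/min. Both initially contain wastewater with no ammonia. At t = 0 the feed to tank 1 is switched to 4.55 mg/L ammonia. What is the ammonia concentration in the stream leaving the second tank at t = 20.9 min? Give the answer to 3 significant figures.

2.56 mg/L

Time constants: τᵢ = Vᵢ/Q for each well-mixed tank.
τ₁ = 415/26.8 = 15.485 min; τ₂ = 194/26.8 = 7.2388 min.
Tank 1: C₁ = C_in(1 − e^(−t/τ₁)). Tank 2 (τ₁ ≠ τ₂): C₂ = C_in[1 − (τ₁ e^(−t/τ₁) − τ₂ e^(−t/τ₂))/(τ₁ − τ₂)].
At t = 20.9: e^(−t/τ₁) = 0.25932, e^(−t/τ₂) = 0.055731.
C₂ = 4.55·[1 − (15.485·0.25932 − 7.2388·0.055731)/(8.2463)] = 4.55·0.56196 = 2.5569 mg/L.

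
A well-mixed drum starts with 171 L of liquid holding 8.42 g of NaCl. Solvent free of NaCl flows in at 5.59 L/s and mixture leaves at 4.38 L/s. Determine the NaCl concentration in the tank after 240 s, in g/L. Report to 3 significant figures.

0.000502 g/L

Total volume: dV/dt = Q_in − Q_out = 1.2100 L/s, so V(t) = 171 + 1.2100 t and V(240) = 461.40 L.
No NaCl enters, so dm/dt = −Q_out · (m/V).
Separate: dm/m = −Q_out dt/V(t) ⇒ ln(m/m₀) = −(Q_out/(Q_in−Q_out)) ln(V/V₀).
m = m₀ (V₀/V)^(Q_out/(Q_in−Q_out)) = 8.42 × (171/461.40)^(3.6198) = 0.23167 g.
C = m/V = 0.23167/461.40 = 0.00050210 g/L.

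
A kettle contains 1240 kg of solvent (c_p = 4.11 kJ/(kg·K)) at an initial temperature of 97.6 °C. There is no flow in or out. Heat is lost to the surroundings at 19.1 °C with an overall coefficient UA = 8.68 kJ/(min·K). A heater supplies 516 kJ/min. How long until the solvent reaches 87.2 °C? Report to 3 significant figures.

Energy balance: M c_p dT/dt = −UA(T − T_amb) + Q̇.
τ = M c_p/UA = 587.14 min; T_ss = T_amb + Q̇/UA = 19.1 + 516/8.68 = 78.547 °C.
T(t) = T_ss + (T₀ − T_ss)e^(−t/τ); set T = 87.2:
t = −τ ln[(T − T_ss)/(T₀ − T_ss)] = −587.14 · ln(0.45415) = 463.44 min.

463 min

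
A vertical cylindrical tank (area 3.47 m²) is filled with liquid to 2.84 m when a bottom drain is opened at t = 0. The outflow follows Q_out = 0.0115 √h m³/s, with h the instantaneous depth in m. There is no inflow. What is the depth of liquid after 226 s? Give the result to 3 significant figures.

Volume balance on the tank: A dh/dt = −0.0115 √h.
∫ h^(−1/2) dh = −(0.0115/A) ∫ dt, giving 2√h = 2√h₀ − (0.0115/A) t.
√h = √2.84 − 0.0115·226/(2·3.47) = 1.6852 − 0.37450 = 1.3107.
h = 1.3107² = 1.7180 m.

1.72 m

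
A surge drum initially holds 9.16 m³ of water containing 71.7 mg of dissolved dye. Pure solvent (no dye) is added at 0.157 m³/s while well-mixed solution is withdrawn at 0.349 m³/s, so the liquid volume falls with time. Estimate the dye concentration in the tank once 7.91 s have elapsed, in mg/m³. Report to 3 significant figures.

Total volume: dV/dt = Q_in − Q_out = -0.19200 m³/s, so V(t) = 9.16 − 0.19200 t and V(7.91) = 7.6413 m³.
No dye enters, so dm/dt = −Q_out · (m/V).
Separate: dm/m = −Q_out dt/V(t) ⇒ ln(m/m₀) = −(Q_out/(Q_in−Q_out)) ln(V/V₀).
m = m₀ (V₀/V)^(Q_out/(Q_in−Q_out)) = 71.7 × (9.16/7.6413)^(-1.8177) = 51.572 mg.
C = m/V = 51.572/7.6413 = 6.7491 mg/m³.

6.75 mg/m³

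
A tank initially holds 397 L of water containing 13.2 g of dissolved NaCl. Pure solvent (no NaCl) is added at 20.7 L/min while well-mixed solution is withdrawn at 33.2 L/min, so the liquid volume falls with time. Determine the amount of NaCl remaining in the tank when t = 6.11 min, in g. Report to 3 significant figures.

Total volume: dV/dt = Q_in − Q_out = -12.500 L/min, so V(t) = 397 − 12.500 t and V(6.11) = 320.62 L.
Solute balance: dm/dt = 0 − Q_out C = −Q_out m/V(t).
dm/m = −Q_out dt/(V₀ − 12.500 t); integrating gives ln(m/m₀) = −(Q_out/(Q_in−Q_out)) ln(V/V₀).
m = m₀ (V₀/V)^(Q_out/(Q_in−Q_out)) = 13.2 × (397/320.62)^(-2.6560) = 7.4837 g.

7.48 g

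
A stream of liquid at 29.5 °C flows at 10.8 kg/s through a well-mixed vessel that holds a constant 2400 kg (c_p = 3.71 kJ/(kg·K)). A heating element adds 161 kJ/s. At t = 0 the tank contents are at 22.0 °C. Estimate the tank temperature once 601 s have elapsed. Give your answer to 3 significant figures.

First-law balance (no shaft work): M c_p dT/dt = ṁ c_p (T_in − T) + 161.
Rearrange: dT/dt = (T_ss − T)/τ with τ = M/ṁ = 222.22 s and T_ss = T_in + Q̇/(ṁ c_p) = 33.518 °C.
T approaches T_ss exponentially: T(t) = T_ss + (T₀ − T_ss) e^(−t/τ).
T(601) = 33.518 + (-11.518)·e^(−601/222.22) = 33.518 + (-11.518)·0.066904 = 32.748 °C.

32.7 °C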